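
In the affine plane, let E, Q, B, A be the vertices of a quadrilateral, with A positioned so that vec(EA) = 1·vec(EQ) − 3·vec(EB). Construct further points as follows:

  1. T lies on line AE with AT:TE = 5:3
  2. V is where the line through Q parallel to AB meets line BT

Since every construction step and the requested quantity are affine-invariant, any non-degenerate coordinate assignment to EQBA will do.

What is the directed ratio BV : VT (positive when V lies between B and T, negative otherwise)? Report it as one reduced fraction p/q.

Set E = (0, 0), Q = (1, 0), B = (0, 1), A = (1, -3); any affine frame gives the same invariant.
1. T lies on line AE with AT:TE = 5:3 ⇒ T = (3/8, -9/8)
2. V is where the line through Q parallel to AB meets line BT ⇒ V = (-9/5, 56/5)
V = B + t·(T−B) with t = -24/5, so BV:VT = t:(1−t) = -24/5:29/5

BV:VT = -24/29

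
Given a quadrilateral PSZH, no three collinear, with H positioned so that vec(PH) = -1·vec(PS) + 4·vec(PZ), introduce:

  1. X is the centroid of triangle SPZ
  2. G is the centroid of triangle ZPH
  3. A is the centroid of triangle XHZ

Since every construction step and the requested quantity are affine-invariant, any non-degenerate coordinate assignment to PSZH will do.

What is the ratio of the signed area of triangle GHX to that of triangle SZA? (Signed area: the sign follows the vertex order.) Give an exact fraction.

[GHX]:[SZA] = 6/5

Set P = (0, 0), S = (1, 0), Z = (0, 1), H = (-1, 4); any affine frame gives the same invariant.
1. X is the centroid of triangle SPZ ⇒ X = (1/3, 1/3)
2. G is the centroid of triangle ZPH ⇒ G = (-1/3, 5/3)
3. A is the centroid of triangle XHZ ⇒ A = (-2/9, 16/9)
2·[GHX] = -2/3, 2·[SZA] = -5/9
[GHX]:[SZA] = -2/3:-5/9 = 6/5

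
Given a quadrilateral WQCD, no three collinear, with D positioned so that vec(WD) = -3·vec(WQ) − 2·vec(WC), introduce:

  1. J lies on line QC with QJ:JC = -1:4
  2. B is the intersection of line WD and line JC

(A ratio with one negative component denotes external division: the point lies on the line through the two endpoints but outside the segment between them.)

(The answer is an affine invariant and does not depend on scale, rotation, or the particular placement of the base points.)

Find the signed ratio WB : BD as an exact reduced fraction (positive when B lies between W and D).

Work in coordinates with W = (0, 0), Q = (1, 0), C = (0, 1), D = (-3, -2).
1. J lies on line QC with QJ:JC = -1:4 ⇒ J = (4/3, -1/3)
2. B is the intersection of line WD and line JC ⇒ B = (3/5, 2/5)
B = W + t·(D−W) with t = -1/5, so WB:BD = t:(1−t) = -1/5:6/5

WB:BD = -1/6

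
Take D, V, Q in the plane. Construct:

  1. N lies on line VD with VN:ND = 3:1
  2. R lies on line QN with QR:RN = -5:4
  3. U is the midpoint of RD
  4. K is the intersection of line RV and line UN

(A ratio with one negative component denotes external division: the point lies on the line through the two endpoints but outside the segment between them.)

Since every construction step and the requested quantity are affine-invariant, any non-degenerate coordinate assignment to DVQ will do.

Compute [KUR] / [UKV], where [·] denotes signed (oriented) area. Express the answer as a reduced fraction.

Choose coordinates D = (0, 0), V = (1, 0), Q = (0, 1).
1. N lies on line VD with VN:ND = 3:1 ⇒ N = (1/4, 0)
2. R lies on line QN with QR:RN = -5:4 ⇒ R = (5/4, -4)
3. U is the midpoint of RD ⇒ U = (5/8, -2)
4. K is the intersection of line RV and line UN ⇒ K = (11/8, -6)
2·[KUR] = -1, 2·[UKV] = 3
[KUR]:[UKV] = -1:3 = -1/3

[KUR]:[UKV] = -1/3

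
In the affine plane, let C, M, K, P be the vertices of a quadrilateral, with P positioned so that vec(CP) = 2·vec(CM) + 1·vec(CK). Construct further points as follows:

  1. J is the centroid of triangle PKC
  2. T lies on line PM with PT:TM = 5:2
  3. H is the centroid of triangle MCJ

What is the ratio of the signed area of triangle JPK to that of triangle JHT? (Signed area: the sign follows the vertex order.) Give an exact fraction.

[JPK]:[JHT] = 21/10

Set C = (0, 0), M = (1, 0), K = (0, 1), P = (2, 1); any affine frame gives the same invariant.
1. J is the centroid of triangle PKC ⇒ J = (2/3, 2/3)
2. T lies on line PM with PT:TM = 5:2 ⇒ T = (9/7, 2/7)
3. H is the centroid of triangle MCJ ⇒ H = (5/9, 2/9)
2·[JPK] = 2/3, 2·[JHT] = 20/63
[JPK]:[JHT] = 2/3:20/63 = 21/10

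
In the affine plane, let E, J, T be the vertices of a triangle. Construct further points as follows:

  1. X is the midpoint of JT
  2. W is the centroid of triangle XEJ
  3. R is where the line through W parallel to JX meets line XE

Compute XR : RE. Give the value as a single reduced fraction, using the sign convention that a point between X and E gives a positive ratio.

Assign E = (0, 0), J = (1, 0), T = (0, 1) — the answer is frame-independent, so this choice is without loss of generality.
1. X is the midpoint of JT ⇒ X = (1/2, 1/2)
2. W is the centroid of triangle XEJ ⇒ W = (1/2, 1/6)
3. R is where the line through W parallel to JX meets line XE ⇒ R = (1/3, 1/3)
R = X + t·(E−X) with t = 1/3, so XR:RE = t:(1−t) = 1/3:2/3

XR:RE = 1/2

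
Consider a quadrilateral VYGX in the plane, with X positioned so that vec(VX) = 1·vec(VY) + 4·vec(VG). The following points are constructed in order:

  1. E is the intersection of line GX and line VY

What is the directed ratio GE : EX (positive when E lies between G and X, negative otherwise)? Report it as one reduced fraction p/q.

GE:EX = -1/4

Assign V = (0, 0), Y = (1, 0), G = (0, 1), X = (1, 4) — the answer is frame-independent, so this choice is without loss of generality.
1. E is the intersection of line GX and line VY ⇒ E = (-1/3, 0)
E = G + t·(X−G) with t = -1/3, so GE:EX = t:(1−t) = -1/3:4/3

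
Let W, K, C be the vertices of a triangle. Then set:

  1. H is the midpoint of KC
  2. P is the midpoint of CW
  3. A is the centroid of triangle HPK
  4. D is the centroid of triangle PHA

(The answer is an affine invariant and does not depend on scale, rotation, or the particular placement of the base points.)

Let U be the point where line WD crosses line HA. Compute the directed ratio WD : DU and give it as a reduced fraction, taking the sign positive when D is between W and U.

WD:DU = 2

Work in coordinates with W = (0, 0), K = (1, 0), C = (0, 1).
1. H is the midpoint of KC ⇒ H = (1/2, 1/2)
2. P is the midpoint of CW ⇒ P = (0, 1/2)
3. A is the centroid of triangle HPK ⇒ A = (1/2, 1/3)
4. D is the centroid of triangle PHA ⇒ D = (1/3, 4/9)
line WD meets HA at U = (1/2, 2/3)
D = W + t·(U−W) with t = 2/3, so WD:DU = 2/3:1/3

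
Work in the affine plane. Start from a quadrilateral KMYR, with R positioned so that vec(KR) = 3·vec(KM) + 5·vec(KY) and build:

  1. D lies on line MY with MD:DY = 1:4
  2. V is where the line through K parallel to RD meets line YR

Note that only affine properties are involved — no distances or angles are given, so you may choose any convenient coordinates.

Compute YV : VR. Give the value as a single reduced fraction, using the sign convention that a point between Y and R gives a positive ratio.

Assign K = (0, 0), M = (1, 0), Y = (0, 1), R = (3, 5) — the answer is frame-independent, so this choice is without loss of generality.
1. D lies on line MY with MD:DY = 1:4 ⇒ D = (4/5, 1/5)
2. V is where the line through K parallel to RD meets line YR ⇒ V = (33/28, 18/7)
V = Y + t·(R−Y) with t = 11/28, so YV:VR = t:(1−t) = 11/28:17/28

YV:VR = 11/17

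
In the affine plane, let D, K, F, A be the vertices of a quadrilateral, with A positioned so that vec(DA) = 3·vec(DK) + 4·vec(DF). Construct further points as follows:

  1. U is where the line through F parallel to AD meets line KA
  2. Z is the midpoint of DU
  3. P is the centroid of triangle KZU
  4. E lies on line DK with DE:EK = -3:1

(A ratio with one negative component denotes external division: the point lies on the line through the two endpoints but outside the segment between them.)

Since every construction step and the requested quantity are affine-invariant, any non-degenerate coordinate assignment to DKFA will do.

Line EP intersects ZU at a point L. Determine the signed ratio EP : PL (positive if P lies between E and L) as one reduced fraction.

EP:PL = 7/2

Assign D = (0, 0), K = (1, 0), F = (0, 1), A = (3, 4) — the answer is frame-independent, so this choice is without loss of generality.
1. U is where the line through F parallel to AD meets line KA ⇒ U = (9/2, 7)
2. Z is the midpoint of DU ⇒ Z = (9/4, 7/2)
3. P is the centroid of triangle KZU ⇒ P = (31/12, 7/2)
4. E lies on line DK with DE:EK = -3:1 ⇒ E = (3/2, 0)
line EP meets ZU at L = (81/28, 9/2)
P = E + t·(L−E) with t = 7/9, so EP:PL = 7/9:2/9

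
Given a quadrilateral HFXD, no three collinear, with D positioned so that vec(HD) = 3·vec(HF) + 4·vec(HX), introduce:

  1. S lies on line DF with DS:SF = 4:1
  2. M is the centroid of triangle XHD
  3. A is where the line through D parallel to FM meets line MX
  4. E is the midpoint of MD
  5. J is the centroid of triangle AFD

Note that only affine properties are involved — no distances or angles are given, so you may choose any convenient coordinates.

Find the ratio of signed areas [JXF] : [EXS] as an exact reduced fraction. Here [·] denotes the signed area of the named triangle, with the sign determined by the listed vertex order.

Work in coordinates with H = (0, 0), F = (1, 0), X = (0, 1), D = (3, 4).
1. S lies on line DF with DS:SF = 4:1 ⇒ S = (7/5, 4/5)
2. M is the centroid of triangle XHD ⇒ M = (1, 5/3)
3. A is where the line through D parallel to FM meets line MX ⇒ A = (3, 3)
4. E is the midpoint of MD ⇒ E = (2, 17/6)
5. J is the centroid of triangle AFD ⇒ J = (7/3, 7/3)
2·[JXF] = 11/3, 2·[EXS] = 89/30
[JXF]:[EXS] = 11/3:89/30 = 110/89

[JXF]:[EXS] = 110/89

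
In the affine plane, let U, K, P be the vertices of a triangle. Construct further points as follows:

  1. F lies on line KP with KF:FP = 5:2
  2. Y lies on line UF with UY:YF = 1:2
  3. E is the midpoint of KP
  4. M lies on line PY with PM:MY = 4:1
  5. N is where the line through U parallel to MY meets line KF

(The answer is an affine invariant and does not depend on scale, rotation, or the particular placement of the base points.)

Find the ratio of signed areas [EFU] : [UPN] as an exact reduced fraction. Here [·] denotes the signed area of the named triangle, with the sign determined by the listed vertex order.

[EFU]:[UPN] = 3/2

Work in coordinates with U = (0, 0), K = (1, 0), P = (0, 1).
1. F lies on line KP with KF:FP = 5:2 ⇒ F = (2/7, 5/7)
2. Y lies on line UF with UY:YF = 1:2 ⇒ Y = (2/21, 5/21)
3. E is the midpoint of KP ⇒ E = (1/2, 1/2)
4. M lies on line PY with PM:MY = 4:1 ⇒ M = (8/105, 41/105)
5. N is where the line through U parallel to MY meets line KF ⇒ N = (-1/7, 8/7)
2·[EFU] = 3/14, 2·[UPN] = 1/7
[EFU]:[UPN] = 3/14:1/7 = 3/2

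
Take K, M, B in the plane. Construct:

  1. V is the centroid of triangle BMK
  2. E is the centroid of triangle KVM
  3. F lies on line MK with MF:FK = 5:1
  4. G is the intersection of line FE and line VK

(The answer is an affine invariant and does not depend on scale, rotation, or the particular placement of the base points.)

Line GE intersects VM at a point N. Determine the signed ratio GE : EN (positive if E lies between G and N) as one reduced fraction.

GE:EN = 3

Work in coordinates with K = (0, 0), M = (1, 0), B = (0, 1).
1. V is the centroid of triangle BMK ⇒ V = (1/3, 1/3)
2. E is the centroid of triangle KVM ⇒ E = (4/9, 1/9)
3. F lies on line MK with MF:FK = 5:1 ⇒ F = (1/6, 0)
4. G is the intersection of line FE and line VK ⇒ G = (-1/9, -1/9)
line GE meets VM at N = (17/27, 5/27)
E = G + t·(N−G) with t = 3/4, so GE:EN = 3/4:1/4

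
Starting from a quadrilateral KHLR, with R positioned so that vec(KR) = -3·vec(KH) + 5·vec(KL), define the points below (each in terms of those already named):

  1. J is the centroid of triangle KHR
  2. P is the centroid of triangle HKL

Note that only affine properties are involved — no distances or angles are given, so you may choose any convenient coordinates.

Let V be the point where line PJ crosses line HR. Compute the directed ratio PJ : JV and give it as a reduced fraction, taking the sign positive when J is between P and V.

Work in coordinates with K = (0, 0), H = (1, 0), L = (0, 1), R = (-3, 5).
1. J is the centroid of triangle KHR ⇒ J = (-2/3, 5/3)
2. P is the centroid of triangle HKL ⇒ P = (1/3, 1/3)
line PJ meets HR at V = (-17/3, 25/3)
J = P + t·(V−P) with t = 1/6, so PJ:JV = 1/6:5/6

PJ:JV = 1/5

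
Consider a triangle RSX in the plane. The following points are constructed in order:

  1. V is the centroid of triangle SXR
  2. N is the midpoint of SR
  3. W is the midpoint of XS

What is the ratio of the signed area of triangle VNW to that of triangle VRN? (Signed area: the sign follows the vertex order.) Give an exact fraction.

[VNW]:[VRN] = 1/2

Set R = (0, 0), S = (1, 0), X = (0, 1); any affine frame gives the same invariant.
1. V is the centroid of triangle SXR ⇒ V = (1/3, 1/3)
2. N is the midpoint of SR ⇒ N = (1/2, 0)
3. W is the midpoint of XS ⇒ W = (1/2, 1/2)
2·[VNW] = 1/12, 2·[VRN] = 1/6
[VNW]:[VRN] = 1/12:1/6 = 1/2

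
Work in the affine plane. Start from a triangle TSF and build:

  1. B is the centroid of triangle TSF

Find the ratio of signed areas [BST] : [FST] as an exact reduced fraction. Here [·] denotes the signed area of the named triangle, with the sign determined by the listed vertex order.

Set T = (0, 0), S = (1, 0), F = (0, 1); any affine frame gives the same invariant.
1. B is the centroid of triangle TSF ⇒ B = (1/3, 1/3)
2·[BST] = -1/3, 2·[FST] = -1
[BST]:[FST] = -1/3:-1 = 1/3

[BST]:[FST] = 1/3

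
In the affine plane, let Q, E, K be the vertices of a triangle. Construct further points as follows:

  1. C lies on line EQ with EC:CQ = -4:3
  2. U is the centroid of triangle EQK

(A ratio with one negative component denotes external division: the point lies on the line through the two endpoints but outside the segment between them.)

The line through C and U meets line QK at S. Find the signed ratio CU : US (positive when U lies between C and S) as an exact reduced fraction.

Assign Q = (0, 0), E = (1, 0), K = (0, 1) — the answer is frame-independent, so this choice is without loss of generality.
1. C lies on line EQ with EC:CQ = -4:3 ⇒ C = (-3, 0)
2. U is the centroid of triangle EQK ⇒ U = (1/3, 1/3)
line CU meets QK at S = (0, 3/10)
U = C + t·(S−C) with t = 10/9, so CU:US = 10/9:-1/9

CU:US = -10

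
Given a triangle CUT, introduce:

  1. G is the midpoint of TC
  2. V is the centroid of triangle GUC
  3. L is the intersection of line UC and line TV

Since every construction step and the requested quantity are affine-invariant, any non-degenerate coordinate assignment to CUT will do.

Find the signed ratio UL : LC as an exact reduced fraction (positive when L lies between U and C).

UL:LC = 3/2

Set C = (0, 0), U = (1, 0), T = (0, 1); any affine frame gives the same invariant.
1. G is the midpoint of TC ⇒ G = (0, 1/2)
2. V is the centroid of triangle GUC ⇒ V = (1/3, 1/6)
3. L is the intersection of line UC and line TV ⇒ L = (2/5, 0)
L = U + t·(C−U) with t = 3/5, so UL:LC = t:(1−t) = 3/5:2/5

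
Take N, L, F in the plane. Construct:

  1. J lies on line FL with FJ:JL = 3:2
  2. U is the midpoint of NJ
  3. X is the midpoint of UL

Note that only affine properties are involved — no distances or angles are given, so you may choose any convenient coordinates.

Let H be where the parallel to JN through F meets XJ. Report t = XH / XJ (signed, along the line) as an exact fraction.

t = 4

Assign N = (0, 0), L = (1, 0), F = (0, 1) — the answer is frame-independent, so this choice is without loss of generality.
1. J lies on line FL with FJ:JL = 3:2 ⇒ J = (3/5, 2/5)
2. U is the midpoint of NJ ⇒ U = (3/10, 1/5)
3. X is the midpoint of UL ⇒ X = (13/20, 1/10)
through F parallel to JN: direction (-3/5, -2/5); meets XJ at H = (9/20, 13/10)
H = X + t·(J−X) with t = 4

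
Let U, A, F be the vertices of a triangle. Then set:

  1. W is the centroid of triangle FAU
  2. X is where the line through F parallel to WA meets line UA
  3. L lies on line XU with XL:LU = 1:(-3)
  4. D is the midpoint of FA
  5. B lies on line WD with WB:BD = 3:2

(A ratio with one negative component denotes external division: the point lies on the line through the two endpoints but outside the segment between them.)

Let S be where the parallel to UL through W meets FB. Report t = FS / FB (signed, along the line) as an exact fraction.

Assign U = (0, 0), A = (1, 0), F = (0, 1) — the answer is frame-independent, so this choice is without loss of generality.
1. W is the centroid of triangle FAU ⇒ W = (1/3, 1/3)
2. X is where the line through F parallel to WA meets line UA ⇒ X = (2, 0)
3. L lies on line XU with XL:LU = 1:(-3) ⇒ L = (3, 0)
4. D is the midpoint of FA ⇒ D = (1/2, 1/2)
5. B lies on line WD with WB:BD = 3:2 ⇒ B = (13/30, 13/30)
through W parallel to UL: direction (3, 0); meets FB at S = (26/51, 1/3)
S = F + t·(B−F) with t = 20/17

t = 20/17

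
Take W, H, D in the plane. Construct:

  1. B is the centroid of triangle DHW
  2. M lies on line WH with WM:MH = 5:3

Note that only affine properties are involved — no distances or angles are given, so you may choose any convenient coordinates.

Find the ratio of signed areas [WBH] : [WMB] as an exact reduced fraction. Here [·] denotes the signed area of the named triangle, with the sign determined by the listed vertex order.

Assign W = (0, 0), H = (1, 0), D = (0, 1) — the answer is frame-independent, so this choice is without loss of generality.
1. B is the centroid of triangle DHW ⇒ B = (1/3, 1/3)
2. M lies on line WH with WM:MH = 5:3 ⇒ M = (5/8, 0)
2·[WBH] = -1/3, 2·[WMB] = 5/24
[WBH]:[WMB] = -1/3:5/24 = -8/5

[WBH]:[WMB] = -8/5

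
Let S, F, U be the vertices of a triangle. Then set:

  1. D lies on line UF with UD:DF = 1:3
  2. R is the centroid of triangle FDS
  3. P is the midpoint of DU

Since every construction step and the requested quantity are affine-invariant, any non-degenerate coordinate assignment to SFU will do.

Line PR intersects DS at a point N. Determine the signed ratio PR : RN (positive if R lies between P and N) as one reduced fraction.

PR:RN = -3/2

Set S = (0, 0), F = (1, 0), U = (0, 1); any affine frame gives the same invariant.
1. D lies on line UF with UD:DF = 1:3 ⇒ D = (1/4, 3/4)
2. R is the centroid of triangle FDS ⇒ R = (5/12, 1/4)
3. P is the midpoint of DU ⇒ P = (1/8, 7/8)
line PR meets DS at N = (2/9, 2/3)
R = P + t·(N−P) with t = 3, so PR:RN = 3:-2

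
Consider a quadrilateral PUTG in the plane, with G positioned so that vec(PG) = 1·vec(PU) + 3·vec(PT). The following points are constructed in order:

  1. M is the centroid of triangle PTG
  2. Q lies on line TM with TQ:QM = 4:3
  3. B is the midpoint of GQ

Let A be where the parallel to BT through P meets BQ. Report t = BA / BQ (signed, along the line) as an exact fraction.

t = 25/4

Set P = (0, 0), U = (1, 0), T = (0, 1), G = (1, 3); any affine frame gives the same invariant.
1. M is the centroid of triangle PTG ⇒ M = (1/3, 4/3)
2. Q lies on line TM with TQ:QM = 4:3 ⇒ Q = (4/21, 25/21)
3. B is the midpoint of GQ ⇒ B = (25/42, 44/21)
through P parallel to BT: direction (-25/42, -23/21); meets BQ at A = (-325/168, -299/84)
A = B + t·(Q−B) with t = 25/4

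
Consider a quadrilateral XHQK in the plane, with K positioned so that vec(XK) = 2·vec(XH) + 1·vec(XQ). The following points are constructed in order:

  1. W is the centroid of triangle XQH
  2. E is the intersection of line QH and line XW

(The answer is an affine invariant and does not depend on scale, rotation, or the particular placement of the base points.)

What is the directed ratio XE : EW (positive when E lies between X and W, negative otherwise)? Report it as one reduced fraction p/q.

Work in coordinates with X = (0, 0), H = (1, 0), Q = (0, 1), K = (2, 1).
1. W is the centroid of triangle XQH ⇒ W = (1/3, 1/3)
2. E is the intersection of line QH and line XW ⇒ E = (1/2, 1/2)
E = X + t·(W−X) with t = 3/2, so XE:EW = t:(1−t) = 3/2:-1/2

XE:EW = -3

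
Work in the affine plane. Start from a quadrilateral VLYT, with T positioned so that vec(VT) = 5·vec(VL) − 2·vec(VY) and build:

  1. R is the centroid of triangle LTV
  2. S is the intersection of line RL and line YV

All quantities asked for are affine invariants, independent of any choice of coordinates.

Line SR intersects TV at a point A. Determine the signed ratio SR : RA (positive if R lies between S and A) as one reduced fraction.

Assign V = (0, 0), L = (1, 0), Y = (0, 1), T = (5, -2) — the answer is frame-independent, so this choice is without loss of generality.
1. R is the centroid of triangle LTV ⇒ R = (2, -2/3)
2. S is the intersection of line RL and line YV ⇒ S = (0, 2/3)
line SR meets TV at A = (5/2, -1)
R = S + t·(A−S) with t = 4/5, so SR:RA = 4/5:1/5

SR:RA = 4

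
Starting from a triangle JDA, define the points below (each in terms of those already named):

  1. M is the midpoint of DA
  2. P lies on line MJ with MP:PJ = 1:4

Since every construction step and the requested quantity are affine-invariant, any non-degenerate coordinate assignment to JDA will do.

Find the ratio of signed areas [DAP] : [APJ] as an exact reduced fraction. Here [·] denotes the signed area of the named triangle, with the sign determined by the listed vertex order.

Set J = (0, 0), D = (1, 0), A = (0, 1); any affine frame gives the same invariant.
1. M is the midpoint of DA ⇒ M = (1/2, 1/2)
2. P lies on line MJ with MP:PJ = 1:4 ⇒ P = (2/5, 2/5)
2·[DAP] = 1/5, 2·[APJ] = -2/5
[DAP]:[APJ] = 1/5:-2/5 = -1/2

[DAP]:[APJ] = -1/2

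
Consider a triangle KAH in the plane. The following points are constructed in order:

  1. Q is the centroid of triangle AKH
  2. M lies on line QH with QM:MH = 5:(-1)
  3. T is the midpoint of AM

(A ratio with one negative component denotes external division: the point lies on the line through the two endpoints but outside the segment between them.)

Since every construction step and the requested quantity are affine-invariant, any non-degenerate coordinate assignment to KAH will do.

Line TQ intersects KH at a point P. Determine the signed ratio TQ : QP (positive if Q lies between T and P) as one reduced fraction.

TQ:QP = 3/8

Set K = (0, 0), A = (1, 0), H = (0, 1); any affine frame gives the same invariant.
1. Q is the centroid of triangle AKH ⇒ Q = (1/3, 1/3)
2. M lies on line QH with QM:MH = 5:(-1) ⇒ M = (-1/12, 7/6)
3. T is the midpoint of AM ⇒ T = (11/24, 7/12)
line TQ meets KH at P = (0, -1/3)
Q = T + t·(P−T) with t = 3/11, so TQ:QP = 3/11:8/11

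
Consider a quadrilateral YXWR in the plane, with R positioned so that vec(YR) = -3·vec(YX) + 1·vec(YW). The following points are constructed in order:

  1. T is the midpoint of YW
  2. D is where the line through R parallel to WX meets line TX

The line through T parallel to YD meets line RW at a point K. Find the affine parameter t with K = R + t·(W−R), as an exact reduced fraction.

t = 13/18

Assign Y = (0, 0), X = (1, 0), W = (0, 1), R = (-3, 1) — the answer is frame-independent, so this choice is without loss of generality.
1. T is the midpoint of YW ⇒ T = (0, 1/2)
2. D is where the line through R parallel to WX meets line TX ⇒ D = (-5, 3)
through T parallel to YD: direction (-5, 3); meets RW at K = (-5/6, 1)
K = R + t·(W−R) with t = 13/18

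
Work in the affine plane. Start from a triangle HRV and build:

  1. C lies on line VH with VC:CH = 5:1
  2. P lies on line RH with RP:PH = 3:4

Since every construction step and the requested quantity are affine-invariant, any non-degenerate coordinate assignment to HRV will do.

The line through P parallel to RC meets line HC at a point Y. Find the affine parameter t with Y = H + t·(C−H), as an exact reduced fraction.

t = 4/7

Work in coordinates with H = (0, 0), R = (1, 0), V = (0, 1).
1. C lies on line VH with VC:CH = 5:1 ⇒ C = (0, 1/6)
2. P lies on line RH with RP:PH = 3:4 ⇒ P = (4/7, 0)
through P parallel to RC: direction (-1, 1/6); meets HC at Y = (0, 2/21)
Y = H + t·(C−H) with t = 4/7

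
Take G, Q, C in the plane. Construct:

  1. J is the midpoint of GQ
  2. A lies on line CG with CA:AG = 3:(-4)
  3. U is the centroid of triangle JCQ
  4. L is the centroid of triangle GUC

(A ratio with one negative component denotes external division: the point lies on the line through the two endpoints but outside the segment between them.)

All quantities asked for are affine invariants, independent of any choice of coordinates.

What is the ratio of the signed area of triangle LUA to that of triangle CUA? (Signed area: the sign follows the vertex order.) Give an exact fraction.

[LUA]:[CUA] = 7/9

Work in coordinates with G = (0, 0), Q = (1, 0), C = (0, 1).
1. J is the midpoint of GQ ⇒ J = (1/2, 0)
2. A lies on line CG with CA:AG = 3:(-4) ⇒ A = (0, 4)
3. U is the centroid of triangle JCQ ⇒ U = (1/2, 1/3)
4. L is the centroid of triangle GUC ⇒ L = (1/6, 4/9)
2·[LUA] = 7/6, 2·[CUA] = 3/2
[LUA]:[CUA] = 7/6:3/2 = 7/9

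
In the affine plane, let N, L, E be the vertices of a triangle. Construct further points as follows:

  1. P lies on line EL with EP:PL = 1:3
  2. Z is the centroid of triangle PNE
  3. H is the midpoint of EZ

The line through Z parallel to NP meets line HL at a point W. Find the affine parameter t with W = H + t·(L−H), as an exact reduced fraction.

Work in coordinates with N = (0, 0), L = (1, 0), E = (0, 1).
1. P lies on line EL with EP:PL = 1:3 ⇒ P = (1/4, 3/4)
2. Z is the centroid of triangle PNE ⇒ Z = (1/12, 7/12)
3. H is the midpoint of EZ ⇒ H = (1/24, 19/24)
through Z parallel to NP: direction (1/4, 3/4); meets HL at W = (17/132, 95/132)
W = H + t·(L−H) with t = 1/11

t = 1/11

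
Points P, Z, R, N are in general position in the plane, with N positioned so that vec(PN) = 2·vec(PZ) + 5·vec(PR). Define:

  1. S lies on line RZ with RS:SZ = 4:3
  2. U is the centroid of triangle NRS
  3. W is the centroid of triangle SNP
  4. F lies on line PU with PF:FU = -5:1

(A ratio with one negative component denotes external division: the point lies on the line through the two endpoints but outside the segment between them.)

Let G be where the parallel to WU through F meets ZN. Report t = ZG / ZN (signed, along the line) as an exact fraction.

Choose coordinates P = (0, 0), Z = (1, 0), R = (0, 1), N = (2, 5).
1. S lies on line RZ with RS:SZ = 4:3 ⇒ S = (4/7, 3/7)
2. U is the centroid of triangle NRS ⇒ U = (6/7, 15/7)
3. W is the centroid of triangle SNP ⇒ W = (6/7, 38/21)
4. F lies on line PU with PF:FU = -5:1 ⇒ F = (15/14, 75/28)
through F parallel to WU: direction (0, 1/3); meets ZN at G = (15/14, 5/14)
G = Z + t·(N−Z) with t = 1/14

t = 1/14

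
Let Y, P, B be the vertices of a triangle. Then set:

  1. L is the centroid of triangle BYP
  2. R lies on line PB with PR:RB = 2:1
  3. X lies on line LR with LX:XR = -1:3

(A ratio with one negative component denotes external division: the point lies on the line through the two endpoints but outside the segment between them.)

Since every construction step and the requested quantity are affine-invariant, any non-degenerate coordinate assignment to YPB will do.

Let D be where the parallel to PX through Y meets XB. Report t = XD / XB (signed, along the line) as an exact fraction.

t = -1/3

Assign Y = (0, 0), P = (1, 0), B = (0, 1) — the answer is frame-independent, so this choice is without loss of generality.
1. L is the centroid of triangle BYP ⇒ L = (1/3, 1/3)
2. R lies on line PB with PR:RB = 2:1 ⇒ R = (1/3, 2/3)
3. X lies on line LR with LX:XR = -1:3 ⇒ X = (1/3, 1/6)
through Y parallel to PX: direction (-2/3, 1/6); meets XB at D = (4/9, -1/9)
D = X + t·(B−X) with t = -1/3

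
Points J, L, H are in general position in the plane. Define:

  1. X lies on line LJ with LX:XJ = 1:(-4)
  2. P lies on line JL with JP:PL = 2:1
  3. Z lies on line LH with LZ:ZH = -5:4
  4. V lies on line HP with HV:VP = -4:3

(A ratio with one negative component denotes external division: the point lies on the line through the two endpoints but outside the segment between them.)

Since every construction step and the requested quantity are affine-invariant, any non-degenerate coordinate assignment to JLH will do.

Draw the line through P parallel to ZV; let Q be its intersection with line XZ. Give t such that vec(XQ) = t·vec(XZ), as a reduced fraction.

t = 4/7

Choose coordinates J = (0, 0), L = (1, 0), H = (0, 1).
1. X lies on line LJ with LX:XJ = 1:(-4) ⇒ X = (4/3, 0)
2. P lies on line JL with JP:PL = 2:1 ⇒ P = (2/3, 0)
3. Z lies on line LH with LZ:ZH = -5:4 ⇒ Z = (-4, 5)
4. V lies on line HP with HV:VP = -4:3 ⇒ V = (8/3, -3)
through P parallel to ZV: direction (20/3, -8); meets XZ at Q = (-12/7, 20/7)
Q = X + t·(Z−X) with t = 4/7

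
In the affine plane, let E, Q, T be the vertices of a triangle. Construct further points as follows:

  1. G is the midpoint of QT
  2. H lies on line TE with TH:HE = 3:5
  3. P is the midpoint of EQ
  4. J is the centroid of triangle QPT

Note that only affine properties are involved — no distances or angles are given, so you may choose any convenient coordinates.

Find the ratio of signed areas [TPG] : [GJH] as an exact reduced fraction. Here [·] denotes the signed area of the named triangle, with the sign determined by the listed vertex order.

Set E = (0, 0), Q = (1, 0), T = (0, 1); any affine frame gives the same invariant.
1. G is the midpoint of QT ⇒ G = (1/2, 1/2)
2. H lies on line TE with TH:HE = 3:5 ⇒ H = (0, 5/8)
3. P is the midpoint of EQ ⇒ P = (1/2, 0)
4. J is the centroid of triangle QPT ⇒ J = (1/2, 1/3)
2·[TPG] = 1/4, 2·[GJH] = -1/12
[TPG]:[GJH] = 1/4:-1/12 = -3

[TPG]:[GJH] = -3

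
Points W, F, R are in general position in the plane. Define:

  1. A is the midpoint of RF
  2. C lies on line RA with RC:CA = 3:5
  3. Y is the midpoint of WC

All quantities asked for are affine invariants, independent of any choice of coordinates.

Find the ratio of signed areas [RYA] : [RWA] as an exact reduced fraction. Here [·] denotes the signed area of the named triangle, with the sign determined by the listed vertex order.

Choose coordinates W = (0, 0), F = (1, 0), R = (0, 1).
1. A is the midpoint of RF ⇒ A = (1/2, 1/2)
2. C lies on line RA with RC:CA = 3:5 ⇒ C = (3/16, 13/16)
3. Y is the midpoint of WC ⇒ Y = (3/32, 13/32)
2·[RYA] = 1/4, 2·[RWA] = 1/2
[RYA]:[RWA] = 1/4:1/2 = 1/2

[RYA]:[RWA] = 1/2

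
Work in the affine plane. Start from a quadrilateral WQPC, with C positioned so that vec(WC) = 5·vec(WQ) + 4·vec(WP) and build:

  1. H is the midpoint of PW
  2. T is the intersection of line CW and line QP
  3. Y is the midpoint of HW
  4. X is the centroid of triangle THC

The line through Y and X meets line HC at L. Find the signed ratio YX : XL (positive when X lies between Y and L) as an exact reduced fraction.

YX:XL = 11/16

Set W = (0, 0), Q = (1, 0), P = (0, 1), C = (5, 4); any affine frame gives the same invariant.
1. H is the midpoint of PW ⇒ H = (0, 1/2)
2. T is the intersection of line CW and line QP ⇒ T = (5/9, 4/9)
3. Y is the midpoint of HW ⇒ Y = (0, 1/4)
4. X is the centroid of triangle THC ⇒ X = (50/27, 89/54)
line YX meets HC at L = (50/11, 81/22)
X = Y + t·(L−Y) with t = 11/27, so YX:XL = 11/27:16/27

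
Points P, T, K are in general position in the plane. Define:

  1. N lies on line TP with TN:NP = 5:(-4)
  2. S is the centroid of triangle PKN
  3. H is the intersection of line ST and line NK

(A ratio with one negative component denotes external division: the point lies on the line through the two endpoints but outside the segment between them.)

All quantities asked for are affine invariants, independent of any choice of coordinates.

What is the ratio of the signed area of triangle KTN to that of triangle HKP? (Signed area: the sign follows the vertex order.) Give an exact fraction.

[KTN]:[HKP] = 55/24

Work in coordinates with P = (0, 0), T = (1, 0), K = (0, 1).
1. N lies on line TP with TN:NP = 5:(-4) ⇒ N = (-4, 0)
2. S is the centroid of triangle PKN ⇒ S = (-4/3, 1/3)
3. H is the intersection of line ST and line NK ⇒ H = (-24/11, 5/11)
2·[KTN] = -5, 2·[HKP] = -24/11
[KTN]:[HKP] = -5:-24/11 = 55/24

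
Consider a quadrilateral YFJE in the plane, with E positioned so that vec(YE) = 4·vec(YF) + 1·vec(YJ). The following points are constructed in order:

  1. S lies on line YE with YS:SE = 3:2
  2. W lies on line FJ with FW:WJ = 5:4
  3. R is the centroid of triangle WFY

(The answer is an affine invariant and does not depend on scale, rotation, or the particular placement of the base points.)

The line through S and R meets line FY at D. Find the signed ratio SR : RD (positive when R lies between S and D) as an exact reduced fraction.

SR:RD = 56/25

Choose coordinates Y = (0, 0), F = (1, 0), J = (0, 1), E = (4, 1).
1. S lies on line YE with YS:SE = 3:2 ⇒ S = (12/5, 3/5)
2. W lies on line FJ with FW:WJ = 5:4 ⇒ W = (4/9, 5/9)
3. R is the centroid of triangle WFY ⇒ R = (13/27, 5/27)
line SR meets FY at D = (-3/8, 0)
R = S + t·(D−S) with t = 56/81, so SR:RD = 56/81:25/81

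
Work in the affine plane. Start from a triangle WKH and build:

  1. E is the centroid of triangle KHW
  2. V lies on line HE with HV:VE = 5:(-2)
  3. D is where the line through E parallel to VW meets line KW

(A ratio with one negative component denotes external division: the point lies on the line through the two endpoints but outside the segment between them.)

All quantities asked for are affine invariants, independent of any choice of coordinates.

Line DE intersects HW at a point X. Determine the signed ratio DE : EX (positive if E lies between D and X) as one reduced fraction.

Assign W = (0, 0), K = (1, 0), H = (0, 1) — the answer is frame-independent, so this choice is without loss of generality.
1. E is the centroid of triangle KHW ⇒ E = (1/3, 1/3)
2. V lies on line HE with HV:VE = 5:(-2) ⇒ V = (5/9, -1/9)
3. D is where the line through E parallel to VW meets line KW ⇒ D = (2, 0)
line DE meets HW at X = (0, 2/5)
E = D + t·(X−D) with t = 5/6, so DE:EX = 5/6:1/6

DE:EX = 5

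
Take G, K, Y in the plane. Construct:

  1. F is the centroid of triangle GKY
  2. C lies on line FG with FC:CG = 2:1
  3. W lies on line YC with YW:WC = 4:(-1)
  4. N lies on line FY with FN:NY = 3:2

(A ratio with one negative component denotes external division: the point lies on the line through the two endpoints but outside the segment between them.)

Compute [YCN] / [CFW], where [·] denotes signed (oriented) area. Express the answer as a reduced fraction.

Set G = (0, 0), K = (1, 0), Y = (0, 1); any affine frame gives the same invariant.
1. F is the centroid of triangle GKY ⇒ F = (1/3, 1/3)
2. C lies on line FG with FC:CG = 2:1 ⇒ C = (1/9, 1/9)
3. W lies on line YC with YW:WC = 4:(-1) ⇒ W = (4/27, -5/27)
4. N lies on line FY with FN:NY = 3:2 ⇒ N = (2/15, 11/15)
2·[YCN] = 4/45, 2·[CFW] = -2/27
[YCN]:[CFW] = 4/45:-2/27 = -6/5

[YCN]:[CFW] = -6/5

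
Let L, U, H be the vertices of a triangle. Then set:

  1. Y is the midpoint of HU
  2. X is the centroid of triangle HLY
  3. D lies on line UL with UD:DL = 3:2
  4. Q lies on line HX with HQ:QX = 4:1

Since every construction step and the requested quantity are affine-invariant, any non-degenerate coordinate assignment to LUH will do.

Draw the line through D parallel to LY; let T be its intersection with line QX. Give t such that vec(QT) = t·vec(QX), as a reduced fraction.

Choose coordinates L = (0, 0), U = (1, 0), H = (0, 1).
1. Y is the midpoint of HU ⇒ Y = (1/2, 1/2)
2. X is the centroid of triangle HLY ⇒ X = (1/6, 1/2)
3. D lies on line UL with UD:DL = 3:2 ⇒ D = (2/5, 0)
4. Q lies on line HX with HQ:QX = 4:1 ⇒ Q = (2/15, 3/5)
through D parallel to LY: direction (1/2, 1/2); meets QX at T = (7/20, -1/20)
T = Q + t·(X−Q) with t = 13/2

t = 13/2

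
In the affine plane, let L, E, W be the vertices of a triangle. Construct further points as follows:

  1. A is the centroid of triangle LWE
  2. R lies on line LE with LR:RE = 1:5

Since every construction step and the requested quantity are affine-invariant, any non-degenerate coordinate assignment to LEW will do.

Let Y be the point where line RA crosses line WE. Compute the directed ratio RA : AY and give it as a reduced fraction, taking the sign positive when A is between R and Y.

RA:AY = 3/2

Set L = (0, 0), E = (1, 0), W = (0, 1); any affine frame gives the same invariant.
1. A is the centroid of triangle LWE ⇒ A = (1/3, 1/3)
2. R lies on line LE with LR:RE = 1:5 ⇒ R = (1/6, 0)
line RA meets WE at Y = (4/9, 5/9)
A = R + t·(Y−R) with t = 3/5, so RA:AY = 3/5:2/5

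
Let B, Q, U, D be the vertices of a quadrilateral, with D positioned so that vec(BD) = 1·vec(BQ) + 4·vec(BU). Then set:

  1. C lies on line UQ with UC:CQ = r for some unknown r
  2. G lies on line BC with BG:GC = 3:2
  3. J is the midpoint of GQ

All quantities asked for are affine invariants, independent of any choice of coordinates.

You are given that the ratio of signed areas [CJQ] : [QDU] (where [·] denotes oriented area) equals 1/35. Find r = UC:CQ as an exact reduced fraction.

Set B = (0, 0), Q = (1, 0), U = (0, 1), D = (1, 4); any affine frame gives the same invariant.
1. With UC:CQ = r, write λ = r/(r+1) so C = U + λ·(Q−U); C is affine-linear in λ
2. G lies on line BC with BG:GC = 3:2 ⇒ G is an affine combination of earlier points and hence also affine-linear in λ
3. J is the midpoint of GQ ⇒ J is an affine combination of earlier points and hence also affine-linear in λ
Every point depending on C is an affine combination of C and λ-independent points, so each such coordinate is linear in λ; the λ² term in each signed area is a multiple of (Q−U)×(Q−U) = 0, so 2·[CJQ] and 2·[QDU] are each linear in λ. Evaluating at λ=0 and λ=1:
  2·[CJQ] = -1/5·λ + 1/5,   2·[QDU] = 4
So [CJQ]:[QDU] = (-1/5·λ + 1/5) / (4). Setting this equal to 1/35:
  -1/5·λ + 1/5 = 1/35·(4)  ⇒  λ = 3/7
Then r = λ/(1−λ) = (3/7)/(4/7) = 3/4. Check: with r = 3/4, C = (3/7, 4/7) and [CJQ]:[QDU] = 1/35 as required.

r = 3/4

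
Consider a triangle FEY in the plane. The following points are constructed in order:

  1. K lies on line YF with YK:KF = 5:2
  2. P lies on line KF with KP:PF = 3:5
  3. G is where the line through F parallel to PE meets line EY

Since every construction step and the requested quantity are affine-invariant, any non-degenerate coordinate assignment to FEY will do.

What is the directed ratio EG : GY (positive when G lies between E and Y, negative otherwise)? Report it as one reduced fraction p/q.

EG:GY = -5/28

Choose coordinates F = (0, 0), E = (1, 0), Y = (0, 1).
1. K lies on line YF with YK:KF = 5:2 ⇒ K = (0, 2/7)
2. P lies on line KF with KP:PF = 3:5 ⇒ P = (0, 5/28)
3. G is where the line through F parallel to PE meets line EY ⇒ G = (28/23, -5/23)
G = E + t·(Y−E) with t = -5/23, so EG:GY = t:(1−t) = -5/23:28/23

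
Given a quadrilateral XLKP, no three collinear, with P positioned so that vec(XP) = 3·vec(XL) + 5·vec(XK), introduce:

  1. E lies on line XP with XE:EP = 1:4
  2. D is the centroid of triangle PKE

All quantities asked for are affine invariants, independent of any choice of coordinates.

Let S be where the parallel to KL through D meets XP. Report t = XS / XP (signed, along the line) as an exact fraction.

Assign X = (0, 0), L = (1, 0), K = (0, 1), P = (3, 5) — the answer is frame-independent, so this choice is without loss of generality.
1. E lies on line XP with XE:EP = 1:4 ⇒ E = (3/5, 1)
2. D is the centroid of triangle PKE ⇒ D = (6/5, 7/3)
through D parallel to KL: direction (1, -1); meets XP at S = (53/40, 53/24)
S = X + t·(P−X) with t = 53/120

t = 53/120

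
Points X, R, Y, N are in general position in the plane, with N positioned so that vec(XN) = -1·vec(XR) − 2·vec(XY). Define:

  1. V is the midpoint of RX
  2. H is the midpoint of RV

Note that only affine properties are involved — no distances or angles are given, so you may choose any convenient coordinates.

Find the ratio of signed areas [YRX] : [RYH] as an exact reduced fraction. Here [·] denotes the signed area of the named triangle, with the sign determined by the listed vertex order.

[YRX]:[RYH] = -4

Work in coordinates with X = (0, 0), R = (1, 0), Y = (0, 1), N = (-1, -2).
1. V is the midpoint of RX ⇒ V = (1/2, 0)
2. H is the midpoint of RV ⇒ H = (3/4, 0)
2·[YRX] = -1, 2·[RYH] = 1/4
[YRX]:[RYH] = -1:1/4 = -4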